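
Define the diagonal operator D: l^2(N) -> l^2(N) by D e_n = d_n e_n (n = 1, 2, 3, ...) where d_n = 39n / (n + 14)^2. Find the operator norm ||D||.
||D|| = 39/56 (attained at n = 14)

For D diagonal, ||D|| = sup_n |d_n|. Treat f(x) = 39x / (x + 14)^2 for real x > 0. By the quotient rule, f'(x) = 39(14 - x)/(x + 14)^3, which is positive for x < 14 and negative for x > 14. So f has a unique maximum at x = 14, and since 14 is a positive integer, the supremum over n ≥ 1 is attained at n = 14: d_14 = 39·14/(14 + 14)^2 = 39·14/784 = 39/56. Hence ||D|| = 39/56.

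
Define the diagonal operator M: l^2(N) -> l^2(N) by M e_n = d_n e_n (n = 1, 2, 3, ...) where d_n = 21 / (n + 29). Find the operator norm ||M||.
||M|| = 7/10 (attained at n = 1)

For M diagonal, ||M|| = sup_n |d_n| = sup_n 21/(n + 29). This is positive and strictly decreasing in n, so the supremum is attained at n = 1: d_1 = 21/(1 + 29) = 7/10. Hence ||M|| = 7/10.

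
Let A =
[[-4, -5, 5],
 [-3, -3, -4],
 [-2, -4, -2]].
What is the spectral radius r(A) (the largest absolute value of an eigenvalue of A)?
r(A) = (5 + sqrt(85))/2 ≈ 7.1098

The eigenvalues of A are the roots of its characteristic polynomial. With M = A (coefficients from the trace, the sum of principal 2x2 minors, and det A):
  p(λ) = det(λ I - M) = λ^3 + 9λ^2 + 5λ - 60.
By the rational root theorem any rational root is an integer divisor of 60. Testing λ = -4: p(-4) = -64 + 144 - 20 - 60 = 0, so λ = -4 is a root. Dividing out (λ + 4) leaves p(λ) = (λ + 4)(λ^2 + 5λ - 15). For λ^2 + 5λ - 15 the discriminant is 85. It is nonnegative but not a perfect square, so the roots are real and irrational: λ = (-5 ± sqrt(85))/2 ≈ 2.1098, -7.1098.
Thus the eigenvalues (to 4 decimals) are 2.1098 (modulus 2.1098); -7.1098 (modulus 7.1098); -4 (modulus 4). The spectral radius is the largest modulus: r(A) = (5 + sqrt(85))/2 ≈ 7.1098. (Cross-check: r(A) ≤ ||A||_2 ≈ 8.8972; equality holds whenever A is normal, though it can also hold for some non-normal A.)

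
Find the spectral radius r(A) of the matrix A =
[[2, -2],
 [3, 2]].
r(A) = sqrt(10) ≈ 3.1623

The eigenvalues of A are the roots of its characteristic polynomial. With M = A (coefficients from the trace and determinant):
  p(λ) = det(λ I - M) = λ^2 - 4λ + 10.
For λ^2 - 4λ + 10 the discriminant is -24. It is negative, so the roots are the complex-conjugate pair λ = 2 ± (sqrt(24)/2) i ≈ 2 ± 2.4495i. For a conjugate pair the product of the roots equals the constant term, so |λ|^2 = 10 and |λ| = sqrt(10) ≈ 3.1623.
Thus the eigenvalues (to 4 decimals) are 2 ± 2.4495i (modulus 3.1623). The spectral radius is the largest modulus: r(A) = sqrt(10) ≈ 3.1623. (Cross-check: r(A) ≤ ||A||_2 ≈ 3.7016; equality holds whenever A is normal, though it can also hold for some non-normal A.)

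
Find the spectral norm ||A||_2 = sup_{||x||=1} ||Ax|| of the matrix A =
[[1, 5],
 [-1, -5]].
||A||_2 = sqrt(52) ≈ 7.2111 (= sqrt(largest eigenvalue of A^T A))

||A||_2 = sigma_max(A) = sqrt(lambda_max(A^T A)). Form the symmetric matrix M = A^T A =
[[2, 10],
 [10, 50]].
Its characteristic polynomial (trace, determinant of M give the coefficients) is
  p(λ) = det(λ I - M) = λ^2 - 52λ.
For λ^2 - 52λ the discriminant is 2704. It is a perfect square (52^2), so the roots are rational: λ = (52 ± 52)/2 = 52, 0.
So the eigenvalues of A^T A are ≈ 0, 52 (all ≥ 0, as they must be for A^T A). The largest is λ_max = 52, hence ||A||_2 = sqrt(λ_max) = sqrt(52) ≈ 7.2111.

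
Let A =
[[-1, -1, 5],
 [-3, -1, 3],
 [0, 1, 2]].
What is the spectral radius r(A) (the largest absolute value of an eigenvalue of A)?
r(A) ≈ 3.6572

The eigenvalues of A are the roots of its characteristic polynomial. With M = A (coefficients from the trace, the sum of principal 2x2 minors, and det A):
  p(λ) = det(λ I - M) = λ^3 - 9λ + 16.
No integer candidate from the rational root theorem (±divisors of 16) is a root, so the roots are irrational. The cubic discriminant is Δ = -3996 < 0, so there is one real root and a complex-conjugate pair. p(-4) = -12 and p(-3) = 16 have opposite signs, so a root lies in (-4, -3); Newton's method refines it to λ ≈ -3.6572. Dividing out (λ - (-3.6572)) leaves approximately λ^2 - 3.6572λ + 4.375. For λ^2 - 3.6572λ + 4.375 the discriminant is -4.1249. It is negative, so the remaining roots are the complex-conjugate pair λ ≈ 1.8286 ± 1.0155i. Their product equals the constant term, so |λ|^2 ≈ 4.375 and |λ| ≈ 2.0916.
Thus the eigenvalues (to 4 decimals) are -3.6572 (modulus 3.6572); 1.8286 ± 1.0155i (modulus 2.0916). The spectral radius is the largest modulus: r(A) ≈ 3.6572. (Cross-check: r(A) ≤ ||A||_2 ≈ 6.7076; equality holds whenever A is normal, though it can also hold for some non-normal A.)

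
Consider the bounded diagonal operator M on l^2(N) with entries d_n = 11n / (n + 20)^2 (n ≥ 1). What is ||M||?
||M|| = 11/80 (attained at n = 20)

For M diagonal, ||M|| = sup_n |d_n|. Treat f(x) = 11x / (x + 20)^2 for real x > 0. By the quotient rule, f'(x) = 11(20 - x)/(x + 20)^3, which is positive for x < 20 and negative for x > 20. So f has a unique maximum at x = 20, and since 20 is a positive integer, the supremum over n ≥ 1 is attained at n = 20: d_20 = 11·20/(20 + 20)^2 = 11·20/1600 = 11/80. Hence ||M|| = 11/80.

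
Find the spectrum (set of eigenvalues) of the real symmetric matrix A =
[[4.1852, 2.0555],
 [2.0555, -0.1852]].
sigma(A) ≈ {-1, 5}

A is real symmetric, so its spectrum consists of real eigenvalues. Expanding the characteristic polynomial of the displayed matrix gives
  det(λ I - A) = p(λ) = λ^2 + (-4)λ + (-5).
Solving p(λ) = 0 yields eigenvalues ≈ -1, 5. (A is shown rounded to 4 decimals, so these recover the underlying integer eigenvalues to within that precision.)
Verification: the trace of A = 4 equals the sum of eigenvalues 4, and det(A) ≈ -5.0002 matches the eigenvalue product -5.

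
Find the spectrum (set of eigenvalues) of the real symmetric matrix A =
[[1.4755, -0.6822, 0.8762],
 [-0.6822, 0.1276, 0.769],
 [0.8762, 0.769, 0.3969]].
sigma(A) ≈ {-1, 1, 2}

A is real symmetric, so its spectrum consists of real eigenvalues. Expanding the characteristic polynomial of the displayed matrix gives
  det(λ I - A) = p(λ) = λ^3 + (-2)λ^2 + (-1)λ + (2).
Solving p(λ) = 0 yields eigenvalues ≈ -1, 1, 2. (A is shown rounded to 4 decimals, so these recover the underlying integer eigenvalues to within that precision.)
Verification: the trace of A = 2 equals the sum of eigenvalues 2, and det(A) ≈ -1.9998 matches the eigenvalue product -2.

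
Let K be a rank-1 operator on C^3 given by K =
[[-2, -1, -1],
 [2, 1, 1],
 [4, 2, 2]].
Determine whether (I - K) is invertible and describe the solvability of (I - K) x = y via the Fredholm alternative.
(I - K) is singular (det(I - K) = 0, i.e. 1 ∈ sigma(K)). (I - K) x = y is solvable iff y ⊥ ker((I - K)^*) = span{(-2, -1, -1)}, i.e. iff -2y_1 - y_2 - y_3 = 0. When solvable, the solutions are x = y + c·(1, -1, -2), c arbitrary (ker(I - K) = span{(1, -1, -2)}, dimension 1).

K has rank 1, so it is an outer product K = u v^T: every row of K is a multiple of one row vector. Reading off the entries, u = (1, -1, -2) and v = (-2, -1, -1) (row i of K equals u_i·v^T). A rank-one matrix u v^T satisfies K u = u (v·u) and kills the (2)-dimensional subspace v^⊥, so its characteristic polynomial is lambda^2 (lambda - v·u) with v·u = tr K = 1. Hence the eigenvalues of I - K are 1 (multiplicity 2) and 1 - (1) = 0, so det(I - K) = 0. (Direct check: I - K =
[[3, 1, 1],
 [-2, 0, -1],
 [-4, -2, -1]]
has determinant 0.) So 1 is an eigenvalue of K and (I - K) is not invertible. The finite-dimensional Fredholm alternative says: either (I - K) is invertible, or ker(I - K) ≠ {0} and then range(I - K) = ker((I - K)^*)^⊥, with dim ker(I - K) = dim ker((I - K)^*). We are in the second case, so we need both kernels. Kernel of I - K: (I - K) u = u - u (v·u) = u - u = 0, so ker(I - K) = span{u} = span{(1, -1, -2)} (it is exactly 1-dimensional because rank(I - K) = 2). Kernel of the adjoint: K is real, so (I - K)^* = I - K^T = I - v u^T, and (I - v u^T) v = v - v (u·v) = 0; hence ker((I - K)^*) = span{v} = span{(-2, -1, -1)}. Therefore (I - K) x = y is solvable iff <y, v> = 0, i.e. iff -2y_1 - y_2 - y_3 = 0. When this holds, K y = u (v·y) = 0, so (I - K) y = y and x = y is a particular solution; the full solution set is the line x = y + c·u = y + c·(1, -1, -2), c ∈ C.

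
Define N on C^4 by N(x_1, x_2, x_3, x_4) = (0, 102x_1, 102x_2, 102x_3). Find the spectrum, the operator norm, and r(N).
sigma(N) = {0}; ||N|| = 102; r(N) = 0. (N is nilpotent with N^4 = 0.)

On C^4, N is a strictly lower-triangular matrix with 102 on the subdiagonal and zeros elsewhere, so its characteristic polynomial is lambda^4 and every eigenvalue is 0: sigma(N) = {0}. For the operator norm, N e_i = 102e_{i+1} for i = 1, ..., 3 and N e_4 = 0, so the singular values of N are 102 (with multiplicity 3) and 0; hence ||N|| = 102. The spectral radius r(N) = max|lambda| = 0. Note ||N|| > r(N) — characteristic of non-normal nilpotent operators. Indeed N^4 = 0.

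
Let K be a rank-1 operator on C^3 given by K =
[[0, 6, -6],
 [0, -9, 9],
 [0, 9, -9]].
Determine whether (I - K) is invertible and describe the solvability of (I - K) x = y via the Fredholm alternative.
(I - K) is invertible (det(I - K) = 19 ≠ 0), so for every y in C^3 the equation (I - K) x = y has a unique solution.

K has rank 1, so it is an outer product K = u v^T: every row of K is a multiple of one row vector. Reading off the entries, u = (2, -3, 3) and v = (0, 3, -3) (row i of K equals u_i·v^T). A rank-one matrix u v^T satisfies K u = u (v·u) and kills the (2)-dimensional subspace v^⊥, so its characteristic polynomial is lambda^2 (lambda - v·u) with v·u = tr K = -18. Hence the eigenvalues of I - K are 1 (multiplicity 2) and 1 - (-18) = 19, so det(I - K) = 19. (Direct check: I - K =
[[1, -6, 6],
 [0, 10, -9],
 [0, -9, 10]]
has determinant 19.) The finite-dimensional Fredholm alternative says: either (I - K) is invertible, or ker(I - K) ≠ {0} and then range(I - K) = ker((I - K)^*)^⊥, with dim ker(I - K) = dim ker((I - K)^*). Since det(I - K) ≠ 0, 1 is not an eigenvalue of K and ker(I - K) = {0}, so we are in the first case: for every y there is a unique x = (I - K)^(-1) y. Explicitly, by the Sherman–Morrison formula, (I - u v^T)^(-1) = I + u v^T/(1 - v·u), i.e. (I - K)^(-1) = I + K/(19).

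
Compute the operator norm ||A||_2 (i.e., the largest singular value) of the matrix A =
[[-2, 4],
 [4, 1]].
||A||_2 = sqrt((37 + sqrt(73))/2) ≈ 4.772 (= sqrt(largest eigenvalue of A^T A))

||A||_2 = sigma_max(A) = sqrt(lambda_max(A^T A)). Form the symmetric matrix M = A^T A =
[[20, -4],
 [-4, 17]].
Its characteristic polynomial (trace, determinant of M give the coefficients) is
  p(λ) = det(λ I - M) = λ^2 - 37λ + 324.
For λ^2 - 37λ + 324 the discriminant is 73. It is nonnegative but not a perfect square, so the roots are real and irrational: λ = (37 ± sqrt(73))/2 ≈ 22.772, 14.228.
So the eigenvalues of A^T A are ≈ 14.228, 22.772 (all ≥ 0, as they must be for A^T A). The largest is λ_max = (37 + sqrt(73))/2 ≈ 22.772, hence ||A||_2 = sqrt(λ_max) = sqrt((37 + sqrt(73))/2) ≈ 4.772.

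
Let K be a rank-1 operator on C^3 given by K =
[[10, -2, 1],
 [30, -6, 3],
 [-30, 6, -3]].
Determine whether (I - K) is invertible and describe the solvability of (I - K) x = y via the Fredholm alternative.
(I - K) is singular (det(I - K) = 0, i.e. 1 ∈ sigma(K)). (I - K) x = y is solvable iff y ⊥ ker((I - K)^*) = span{(10, -2, 1)}, i.e. iff 10y_1 - 2y_2 + y_3 = 0. When solvable, the solutions are x = y + c·(1, 3, -3), c arbitrary (ker(I - K) = span{(1, 3, -3)}, dimension 1).

K has rank 1, so it is an outer product K = u v^T: every row of K is a multiple of one row vector. Reading off the entries, u = (1, 3, -3) and v = (10, -2, 1) (row i of K equals u_i·v^T). A rank-one matrix u v^T satisfies K u = u (v·u) and kills the (2)-dimensional subspace v^⊥, so its characteristic polynomial is lambda^2 (lambda - v·u) with v·u = tr K = 1. Hence the eigenvalues of I - K are 1 (multiplicity 2) and 1 - (1) = 0, so det(I - K) = 0. (Direct check: I - K =
[[-9, 2, -1],
 [-30, 7, -3],
 [30, -6, 4]]
has determinant 0.) So 1 is an eigenvalue of K and (I - K) is not invertible. The finite-dimensional Fredholm alternative says: either (I - K) is invertible, or ker(I - K) ≠ {0} and then range(I - K) = ker((I - K)^*)^⊥, with dim ker(I - K) = dim ker((I - K)^*). We are in the second case, so we need both kernels. Kernel of I - K: (I - K) u = u - u (v·u) = u - u = 0, so ker(I - K) = span{u} = span{(1, 3, -3)} (it is exactly 1-dimensional because rank(I - K) = 2). Kernel of the adjoint: K is real, so (I - K)^* = I - K^T = I - v u^T, and (I - v u^T) v = v - v (u·v) = 0; hence ker((I - K)^*) = span{v} = span{(10, -2, 1)}. Therefore (I - K) x = y is solvable iff <y, v> = 0, i.e. iff 10y_1 - 2y_2 + y_3 = 0. When this holds, K y = u (v·y) = 0, so (I - K) y = y and x = y is a particular solution; the full solution set is the line x = y + c·u = y + c·(1, 3, -3), c ∈ C.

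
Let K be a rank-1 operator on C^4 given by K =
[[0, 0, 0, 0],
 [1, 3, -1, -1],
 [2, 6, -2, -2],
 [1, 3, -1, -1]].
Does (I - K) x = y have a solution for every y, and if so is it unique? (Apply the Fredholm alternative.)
(I - K) is invertible (det(I - K) = 1 ≠ 0), so for every y in C^4 the equation (I - K) x = y has a unique solution.

K has rank 1, so it is an outer product K = u v^T: every row of K is a multiple of one row vector. Reading off the entries, u = (0, 1, 2, 1) and v = (1, 3, -1, -1) (row i of K equals u_i·v^T). A rank-one matrix u v^T satisfies K u = u (v·u) and kills the (3)-dimensional subspace v^⊥, so its characteristic polynomial is lambda^3 (lambda - v·u) with v·u = tr K = 0. Hence the eigenvalues of I - K are 1 (multiplicity 3) and 1 - (0) = 1, so det(I - K) = 1. (Direct check: I - K =
[[1, 0, 0, 0],
 [-1, -2, 1, 1],
 [-2, -6, 3, 2],
 [-1, -3, 1, 2]]
has determinant 1.) The finite-dimensional Fredholm alternative says: either (I - K) is invertible, or ker(I - K) ≠ {0} and then range(I - K) = ker((I - K)^*)^⊥, with dim ker(I - K) = dim ker((I - K)^*). Since det(I - K) ≠ 0, 1 is not an eigenvalue of K and ker(I - K) = {0}, so we are in the first case: for every y there is a unique x = (I - K)^(-1) y. Explicitly, by the Sherman–Morrison formula, (I - u v^T)^(-1) = I + u v^T/(1 - v·u), i.e. (I - K)^(-1) = I + K.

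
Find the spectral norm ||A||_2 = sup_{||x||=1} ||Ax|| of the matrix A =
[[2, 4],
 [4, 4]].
||A||_2 = sqrt((52 + sqrt(2448))/2) ≈ 7.1231 (= sqrt(largest eigenvalue of A^T A))

||A||_2 = sigma_max(A) = sqrt(lambda_max(A^T A)). Form the symmetric matrix M = A^T A =
[[20, 24],
 [24, 32]].
Its characteristic polynomial (trace, determinant of M give the coefficients) is
  p(λ) = det(λ I - M) = λ^2 - 52λ + 64.
For λ^2 - 52λ + 64 the discriminant is 2448. It is nonnegative but not a perfect square, so the roots are real and irrational: λ = (52 ± sqrt(2448))/2 ≈ 50.7386, 1.2614.
So the eigenvalues of A^T A are ≈ 1.2614, 50.7386 (all ≥ 0, as they must be for A^T A). The largest is λ_max = (52 + sqrt(2448))/2 ≈ 50.7386, hence ||A||_2 = sqrt(λ_max) = sqrt((52 + sqrt(2448))/2) ≈ 7.1231.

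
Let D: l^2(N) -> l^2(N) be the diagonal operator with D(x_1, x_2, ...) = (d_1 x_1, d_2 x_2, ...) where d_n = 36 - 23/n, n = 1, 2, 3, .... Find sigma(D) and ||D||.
sigma(D) = {36 - 23/n : n ≥ 1} ∪ {36}; ||D|| = 36

A bounded diagonal operator on l^2 with diagonal entries d_n has spectrum equal to the closure of {d_n : n ≥ 1}: every d_n is an eigenvalue (with eigenvector e_n), so {d_n} ⊂ sigma(D); the spectrum is closed, so its closure is too; and for lambda not in the closure, (D - lambda I) has bounded inverse (the diagonal entries 1/(d_n - lambda) are bounded). For our sequence d_n = 36 - 23/n, n = 1, 2, 3, ...:
  - {d_n} = {36 - 23/n : n ≥ 1}; the only limit point is 36
  - closure = {36 - 23/n : n ≥ 1} ∪ {36}
For the norm: a diagonal operator has ||D|| = sup_n |d_n|. Here d_n = 36 - 23/n increases monotonically from d_1 = 13 toward 36, with all terms in [13, 36); so sup_n |d_n| = 36 (the supremum is the limit, not attained). So ||D|| = 36.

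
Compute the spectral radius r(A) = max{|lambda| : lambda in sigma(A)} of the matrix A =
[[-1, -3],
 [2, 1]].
r(A) = sqrt(5) ≈ 2.2361

The eigenvalues of A are the roots of its characteristic polynomial. With M = A (coefficients from the trace and determinant):
  p(λ) = det(λ I - M) = λ^2 + 5.
For λ^2 + 5 the discriminant is -20. It is negative, so the roots are the complex-conjugate pair λ = 0 ± (sqrt(20)/2) i ≈ 0 ± 2.2361i. For a conjugate pair the product of the roots equals the constant term, so |λ|^2 = 5 and |λ| = sqrt(5) ≈ 2.2361.
Thus the eigenvalues (to 4 decimals) are 0 ± 2.2361i (modulus 2.2361). The spectral radius is the largest modulus: r(A) = sqrt(5) ≈ 2.2361. (Cross-check: r(A) ≤ ||A||_2 ≈ 3.618; equality holds whenever A is normal, though it can also hold for some non-normal A.)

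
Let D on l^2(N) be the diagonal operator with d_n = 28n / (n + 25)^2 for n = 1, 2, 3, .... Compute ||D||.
||D|| = 7/25 (attained at n = 25)

For D diagonal, ||D|| = sup_n |d_n|. Treat f(x) = 28x / (x + 25)^2 for real x > 0. By the quotient rule, f'(x) = 28(25 - x)/(x + 25)^3, which is positive for x < 25 and negative for x > 25. So f has a unique maximum at x = 25, and since 25 is a positive integer, the supremum over n ≥ 1 is attained at n = 25: d_25 = 28·25/(25 + 25)^2 = 28·25/2500 = 7/25. Hence ||D|| = 7/25.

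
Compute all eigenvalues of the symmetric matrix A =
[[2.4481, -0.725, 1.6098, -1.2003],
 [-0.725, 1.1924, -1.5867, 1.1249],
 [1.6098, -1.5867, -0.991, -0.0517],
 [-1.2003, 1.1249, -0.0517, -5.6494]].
sigma(A) ≈ {-6, -2, 1, 4}

A is real symmetric, so its spectrum consists of real eigenvalues. Expanding the characteristic polynomial of the displayed matrix gives
  det(λ I - A) = p(λ) = λ^4 + (3)λ^3 + (-24)λ^2 + (-28)λ + (47.9989).
Solving p(λ) = 0 yields eigenvalues ≈ -6, -2, 1, 4. (A is shown rounded to 4 decimals, so these recover the underlying integer eigenvalues to within that precision.)
Verification: the trace of A = -3 equals the sum of eigenvalues -3, and det(A) ≈ 47.9989 matches the eigenvalue product 48.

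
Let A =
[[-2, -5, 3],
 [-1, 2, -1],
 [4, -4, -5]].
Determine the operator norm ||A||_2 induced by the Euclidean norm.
||A||_2 ≈ 7.6205 (= sqrt(largest eigenvalue of A^T A))

||A||_2 = sigma_max(A) = sqrt(lambda_max(A^T A)). Form the symmetric matrix M = A^T A =
[[21, -8, -25],
 [-8, 45, 3],
 [-25, 3, 35]].
Its characteristic polynomial (trace, sum of principal 2x2 minors, determinant of M give the coefficients) is
  p(λ) = det(λ I - M) = λ^3 - 101λ^2 + 2557λ - 3721.
No integer candidate from the rational root theorem (±divisors of 3721) is a root, so the roots are irrational. The cubic discriminant is Δ = 1412166832 > 0, so there are three distinct real roots. p(1) = -1264 and p(2) = 997 have opposite signs, so a root lies in (1, 2); Newton's method refines it to λ ≈ 1.5485. p(41) = 256 and p(42) = -403 have opposite signs, so a root lies in (41, 42); Newton's method refines it to λ ≈ 41.3801. p(58) = -67 and p(59) = 940 have opposite signs, so a root lies in (58, 59); Newton's method refines it to λ ≈ 58.0714. Check (Vieta): the three roots sum to 101, matching tr M = 101.
So the eigenvalues of A^T A are ≈ 1.5485, 41.3801, 58.0714 (all ≥ 0, as they must be for A^T A). The largest is λ_max ≈ 58.0714, hence ||A||_2 = sqrt(λ_max) ≈ 7.6205.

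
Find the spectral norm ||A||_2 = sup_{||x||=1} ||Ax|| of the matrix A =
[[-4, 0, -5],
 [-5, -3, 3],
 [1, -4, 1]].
||A||_2 ≈ 6.8866 (= sqrt(largest eigenvalue of A^T A))

||A||_2 = sigma_max(A) = sqrt(lambda_max(A^T A)). Form the symmetric matrix M = A^T A =
[[42, 11, 6],
 [11, 25, -13],
 [6, -13, 35]].
Its characteristic polynomial (trace, sum of principal 2x2 minors, determinant of M give the coefficients) is
  p(λ) = det(λ I - M) = λ^3 - 102λ^2 + 3069λ - 22801.
No integer candidate from the rational root theorem (±divisors of 22801) is a root, so the roots are irrational. The cubic discriminant is Δ = 21183633 > 0, so there are three distinct real roots. p(11) = -53 and p(12) = 1067 have opposite signs, so a root lies in (11, 12); Newton's method refines it to λ ≈ 11.0447. p(43) = 75 and p(44) = -53 have opposite signs, so a root lies in (43, 44); Newton's method refines it to λ ≈ 43.5304. p(47) = -53 and p(48) = 95 have opposite signs, so a root lies in (47, 48); Newton's method refines it to λ ≈ 47.4249. Check (Vieta): the three roots sum to 102, matching tr M = 102.
So the eigenvalues of A^T A are ≈ 11.0447, 43.5304, 47.4249 (all ≥ 0, as they must be for A^T A). The largest is λ_max ≈ 47.4249, hence ||A||_2 = sqrt(λ_max) ≈ 6.8866.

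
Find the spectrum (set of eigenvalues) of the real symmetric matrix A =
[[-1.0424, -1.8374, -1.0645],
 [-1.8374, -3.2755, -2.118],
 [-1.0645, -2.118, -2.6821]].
sigma(A) ≈ {-6, -1, 0}

A is real symmetric, so its spectrum consists of real eigenvalues. Expanding the characteristic polynomial of the displayed matrix gives
  det(λ I - A) = p(λ) = λ^3 + (7)λ^2 + (6)λ + (0).
Solving p(λ) = 0 yields eigenvalues ≈ -6, -1, 0. (A is shown rounded to 4 decimals, so these recover the underlying integer eigenvalues to within that precision.)
Verification: the trace of A = -7 equals the sum of eigenvalues -7, and det(A) ≈ -0.0003 matches the eigenvalue product 0.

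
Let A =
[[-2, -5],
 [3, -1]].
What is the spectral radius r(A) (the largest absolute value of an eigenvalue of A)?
r(A) = sqrt(17) ≈ 4.1231

The eigenvalues of A are the roots of its characteristic polynomial. With M = A (coefficients from the trace and determinant):
  p(λ) = det(λ I - M) = λ^2 + 3λ + 17.
For λ^2 + 3λ + 17 the discriminant is -59. It is negative, so the roots are the complex-conjugate pair λ = -3/2 ± (sqrt(59)/2) i ≈ -1.5 ± 3.8406i. For a conjugate pair the product of the roots equals the constant term, so |λ|^2 = 17 and |λ| = sqrt(17) ≈ 4.1231.
Thus the eigenvalues (to 4 decimals) are -1.5 ± 3.8406i (modulus 4.1231). The spectral radius is the largest modulus: r(A) = sqrt(17) ≈ 4.1231. (Cross-check: r(A) ≤ ||A||_2 ≈ 5.39; equality holds whenever A is normal, though it can also hold for some non-normal A.)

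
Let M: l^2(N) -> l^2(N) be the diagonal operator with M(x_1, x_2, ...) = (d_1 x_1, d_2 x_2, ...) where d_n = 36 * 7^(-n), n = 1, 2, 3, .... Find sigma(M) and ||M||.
sigma(M) = {36 * 7^(-n) : n ≥ 1} ∪ {0}; ||M|| = 36/7

A bounded diagonal operator on l^2 with diagonal entries d_n has spectrum equal to the closure of {d_n : n ≥ 1}: every d_n is an eigenvalue (with eigenvector e_n), so {d_n} ⊂ sigma(M); the spectrum is closed, so its closure is too; and for lambda not in the closure, (M - lambda I) has bounded inverse (the diagonal entries 1/(d_n - lambda) are bounded). For our sequence d_n = 36 * 7^(-n), n = 1, 2, 3, ...:
  - {d_n} = {36 * 7^(-n) : n ≥ 1}; the only limit point is 0
  - closure = {36 * 7^(-n) : n ≥ 1} ∪ {0}
For the norm: a diagonal operator has ||M|| = sup_n |d_n|. Here d_n = 36 * 7^(-n) is positive and decreasing, so sup_n |d_n| = d_1 = 36/7. So ||M|| = 36/7.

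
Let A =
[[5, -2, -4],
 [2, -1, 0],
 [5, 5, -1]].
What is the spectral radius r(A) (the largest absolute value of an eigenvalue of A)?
r(A) ≈ 5.156

The eigenvalues of A are the roots of its characteristic polynomial. With M = A (coefficients from the trace, the sum of principal 2x2 minors, and det A):
  p(λ) = det(λ I - M) = λ^3 - 3λ^2 + 15λ + 59.
No integer candidate from the rational root theorem (±divisors of 59) is a root, so the roots are irrational. The cubic discriminant is Δ = -146880 < 0, so there is one real root and a complex-conjugate pair. p(-3) = -40 and p(-2) = 9 have opposite signs, so a root lies in (-3, -2); Newton's method refines it to λ ≈ -2.2194. Dividing out (λ - (-2.2194)) leaves approximately λ^2 - 5.2194λ + 26.5839. For λ^2 - 5.2194λ + 26.5839 the discriminant is -79.0934. It is negative, so the remaining roots are the complex-conjugate pair λ ≈ 2.6097 ± 4.4467i. Their product equals the constant term, so |λ|^2 ≈ 26.5839 and |λ| ≈ 5.156.
Thus the eigenvalues (to 4 decimals) are -2.2194 (modulus 2.2194); 2.6097 ± 4.4467i (modulus 5.156). The spectral radius is the largest modulus: r(A) ≈ 5.156. (Cross-check: r(A) ≤ ||A||_2 ≈ 8.3279; equality holds whenever A is normal, though it can also hold for some non-normal A.)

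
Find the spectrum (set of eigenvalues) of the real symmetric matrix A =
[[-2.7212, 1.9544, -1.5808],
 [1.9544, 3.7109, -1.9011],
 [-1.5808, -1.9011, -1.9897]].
sigma(A) ≈ {-4, -2, 5}

A is real symmetric, so its spectrum consists of real eigenvalues. Expanding the characteristic polynomial of the displayed matrix gives
  det(λ I - A) = p(λ) = λ^3 + (1)λ^2 + (-22)λ + (-40).
Solving p(λ) = 0 yields eigenvalues ≈ -4, -2, 5. (A is shown rounded to 4 decimals, so these recover the underlying integer eigenvalues to within that precision.)
Verification: the trace of A = -1 equals the sum of eigenvalues -1, and det(A) ≈ 40.0008 matches the eigenvalue product 40.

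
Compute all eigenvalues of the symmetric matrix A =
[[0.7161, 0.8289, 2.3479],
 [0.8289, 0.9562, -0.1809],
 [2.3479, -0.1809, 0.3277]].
sigma(A) ≈ {-2, 1, 3}

A is real symmetric, so its spectrum consists of real eigenvalues. Expanding the characteristic polynomial of the displayed matrix gives
  det(λ I - A) = p(λ) = λ^3 + (-2)λ^2 + (-5)λ + (6).
Solving p(λ) = 0 yields eigenvalues ≈ -2, 1, 3. (A is shown rounded to 4 decimals, so these recover the underlying integer eigenvalues to within that precision.)
Verification: the trace of A = 2 equals the sum of eigenvalues 2, and det(A) ≈ -5.9995 matches the eigenvalue product -6.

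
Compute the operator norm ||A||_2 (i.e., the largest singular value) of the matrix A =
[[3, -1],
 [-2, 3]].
||A||_2 = sqrt((23 + sqrt(333))/2) ≈ 4.5414 (= sqrt(largest eigenvalue of A^T A))

||A||_2 = sigma_max(A) = sqrt(lambda_max(A^T A)). Form the symmetric matrix M = A^T A =
[[13, -9],
 [-9, 10]].
Its characteristic polynomial (trace, determinant of M give the coefficients) is
  p(λ) = det(λ I - M) = λ^2 - 23λ + 49.
For λ^2 - 23λ + 49 the discriminant is 333. It is nonnegative but not a perfect square, so the roots are real and irrational: λ = (23 ± sqrt(333))/2 ≈ 20.6241, 2.3759.
So the eigenvalues of A^T A are ≈ 2.3759, 20.6241 (all ≥ 0, as they must be for A^T A). The largest is λ_max = (23 + sqrt(333))/2 ≈ 20.6241, hence ||A||_2 = sqrt(λ_max) = sqrt((23 + sqrt(333))/2) ≈ 4.5414.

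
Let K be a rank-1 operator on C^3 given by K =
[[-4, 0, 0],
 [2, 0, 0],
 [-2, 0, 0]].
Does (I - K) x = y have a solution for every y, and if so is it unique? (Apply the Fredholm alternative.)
(I - K) is invertible (det(I - K) = 5 ≠ 0), so for every y in C^3 the equation (I - K) x = y has a unique solution.

K has rank 1, so it is an outer product K = u v^T: every row of K is a multiple of one row vector. Reading off the entries, u = (-2, 1, -1) and v = (2, 0, 0) (row i of K equals u_i·v^T). A rank-one matrix u v^T satisfies K u = u (v·u) and kills the (2)-dimensional subspace v^⊥, so its characteristic polynomial is lambda^2 (lambda - v·u) with v·u = tr K = -4. Hence the eigenvalues of I - K are 1 (multiplicity 2) and 1 - (-4) = 5, so det(I - K) = 5. (Direct check: I - K =
[[5, 0, 0],
 [-2, 1, 0],
 [2, 0, 1]]
has determinant 5.) The finite-dimensional Fredholm alternative says: either (I - K) is invertible, or ker(I - K) ≠ {0} and then range(I - K) = ker((I - K)^*)^⊥, with dim ker(I - K) = dim ker((I - K)^*). Since det(I - K) ≠ 0, 1 is not an eigenvalue of K and ker(I - K) = {0}, so we are in the first case: for every y there is a unique x = (I - K)^(-1) y. Explicitly, by the Sherman–Morrison formula, (I - u v^T)^(-1) = I + u v^T/(1 - v·u), i.e. (I - K)^(-1) = I + K/(5).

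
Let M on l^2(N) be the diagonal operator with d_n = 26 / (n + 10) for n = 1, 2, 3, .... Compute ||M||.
||M|| = 26/11 (attained at n = 1)

For M diagonal, ||M|| = sup_n |d_n| = sup_n 26/(n + 10). This is positive and strictly decreasing in n, so the supremum is attained at n = 1: d_1 = 26/(1 + 10) = 26/11. Hence ||M|| = 26/11.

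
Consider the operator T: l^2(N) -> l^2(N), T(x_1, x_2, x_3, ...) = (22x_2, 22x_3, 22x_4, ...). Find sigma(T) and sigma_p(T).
sigma(T) = closed disk {z in C : |z| ≤ 22}; sigma_p(T) = open disk {z in C : |z| < 22}

Note T = 22·V where V is the unit left shift (V x)_k = x_{k+1}; so sigma(T) = 22·sigma(V) and ||T|| = 22||V||. ||T x||^2 = 484sum_{k≥2} |x_k|^2 ≤ 484||x||^2, with equality on {x : x_1 = 0}, so ||T|| = 22. For any lambda with |lambda| < 22, set r = lambda/22 (|r| < 1); the vector x = (1, r, r^2, ...) is in l^2 and satisfies T x = 22(r, r^2, ...) = lambda x, so lambda is an eigenvalue. On the boundary |lambda| = 22 the geometric series diverges, so no l^2 eigenvector exists, but these lambda lie in the approximate point spectrum. Hence sigma(T) is the closed disk of radius 22 and sigma_p(T) is the open disk.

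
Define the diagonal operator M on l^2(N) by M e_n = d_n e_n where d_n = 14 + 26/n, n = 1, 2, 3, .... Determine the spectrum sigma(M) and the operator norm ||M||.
sigma(M) = {14 + 26/n : n ≥ 1} ∪ {14}; ||M|| = 40

A bounded diagonal operator on l^2 with diagonal entries d_n has spectrum equal to the closure of {d_n : n ≥ 1}: every d_n is an eigenvalue (with eigenvector e_n), so {d_n} ⊂ sigma(M); the spectrum is closed, so its closure is too; and for lambda not in the closure, (M - lambda I) has bounded inverse (the diagonal entries 1/(d_n - lambda) are bounded). For our sequence d_n = 14 + 26/n, n = 1, 2, 3, ...:
  - {d_n} = {14 + 26/n : n ≥ 1}; the only limit point is 14
  - closure = {14 + 26/n : n ≥ 1} ∪ {14}
For the norm: a diagonal operator has ||M|| = sup_n |d_n|. Here d_n = 14 + 26/n is positive and decreasing, so sup_n |d_n| = d_1 = 14 + 26 = 40. So ||M|| = 40.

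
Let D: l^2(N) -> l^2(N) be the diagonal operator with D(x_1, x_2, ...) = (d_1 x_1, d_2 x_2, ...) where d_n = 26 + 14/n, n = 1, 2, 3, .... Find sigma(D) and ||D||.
sigma(D) = {26 + 14/n : n ≥ 1} ∪ {26}; ||D|| = 40

A bounded diagonal operator on l^2 with diagonal entries d_n has spectrum equal to the closure of {d_n : n ≥ 1}: every d_n is an eigenvalue (with eigenvector e_n), so {d_n} ⊂ sigma(D); the spectrum is closed, so its closure is too; and for lambda not in the closure, (D - lambda I) has bounded inverse (the diagonal entries 1/(d_n - lambda) are bounded). For our sequence d_n = 26 + 14/n, n = 1, 2, 3, ...:
  - {d_n} = {26 + 14/n : n ≥ 1}; the only limit point is 26
  - closure = {26 + 14/n : n ≥ 1} ∪ {26}
For the norm: a diagonal operator has ||D|| = sup_n |d_n|. Here d_n = 26 + 14/n is positive and decreasing, so sup_n |d_n| = d_1 = 26 + 14 = 40. So ||D|| = 40.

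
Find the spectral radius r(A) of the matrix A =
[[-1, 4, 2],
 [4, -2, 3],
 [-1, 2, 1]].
r(A) ≈ 5.8344

The eigenvalues of A are the roots of its characteristic polynomial. With M = A (coefficients from the trace, the sum of principal 2x2 minors, and det A):
  p(λ) = det(λ I - M) = λ^3 + 2λ^2 - 21λ + 8.
No integer candidate from the rational root theorem (±divisors of 8) is a root, so the roots are irrational. The cubic discriminant is Δ = 30776 > 0, so there are three distinct real roots. p(-6) = -10 and p(-5) = 38 have opposite signs, so a root lies in (-6, -5); Newton's method refines it to λ ≈ -5.8344. p(0) = 8 and p(1) = -10 have opposite signs, so a root lies in (0, 1); Newton's method refines it to λ ≈ 0.3992. p(3) = -10 and p(4) = 20 have opposite signs, so a root lies in (3, 4); Newton's method refines it to λ ≈ 3.4352. Check (Vieta): the three roots sum to -2, matching tr M = -2.
Thus the eigenvalues (to 4 decimals) are -5.8344 (modulus 5.8344); 0.3992 (modulus 0.3992); 3.4352 (modulus 3.4352). The spectral radius is the largest modulus: r(A) ≈ 5.8344. (Cross-check: r(A) ≤ ||A||_2 ≈ 5.9722; equality holds whenever A is normal, though it can also hold for some non-normal A.)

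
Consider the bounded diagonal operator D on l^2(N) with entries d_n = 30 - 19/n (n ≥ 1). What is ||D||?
||D|| = 30

For a diagonal operator on l^2 with entries d_n, ||D|| = sup_n |d_n|. Here d_1 = 11, d_2 = 41/2, ..., and d_n = 30 - 19/n increases monotonically toward 30. All terms lie in [11, 30), so |d_n| = d_n and the supremum is the limit 30, which is not attained by any individual d_n. Hence ||D|| = 30.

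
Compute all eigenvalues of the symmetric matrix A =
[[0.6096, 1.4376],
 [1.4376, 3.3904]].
sigma(A) ≈ {0, 4}

A is real symmetric, so its spectrum consists of real eigenvalues. Expanding the characteristic polynomial of the displayed matrix gives
  det(λ I - A) = p(λ) = λ^2 + (-4)λ + (0).
Solving p(λ) = 0 yields eigenvalues ≈ 0, 4. (A is shown rounded to 4 decimals, so these recover the underlying integer eigenvalues to within that precision.)
Verification: the trace of A = 4 equals the sum of eigenvalues 4, and det(A) ≈ 0.0001 matches the eigenvalue product 0.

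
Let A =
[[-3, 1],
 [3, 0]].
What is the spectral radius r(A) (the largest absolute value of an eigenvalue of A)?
r(A) = (3 + sqrt(21))/2 ≈ 3.7913

The eigenvalues of A are the roots of its characteristic polynomial. With M = A (coefficients from the trace and determinant):
  p(λ) = det(λ I - M) = λ^2 + 3λ - 3.
For λ^2 + 3λ - 3 the discriminant is 21. It is nonnegative but not a perfect square, so the roots are real and irrational: λ = (-3 ± sqrt(21))/2 ≈ 0.7913, -3.7913.
Thus the eigenvalues (to 4 decimals) are 0.7913 (modulus 0.7913); -3.7913 (modulus 3.7913). The spectral radius is the largest modulus: r(A) = (3 + sqrt(21))/2 ≈ 3.7913. (Cross-check: r(A) ≤ ||A||_2 ≈ 4.3028; equality holds whenever A is normal, though it can also hold for some non-normal A.)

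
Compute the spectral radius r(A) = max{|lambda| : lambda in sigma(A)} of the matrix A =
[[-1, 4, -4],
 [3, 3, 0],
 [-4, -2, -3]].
r(A) ≈ 6.3249

The eigenvalues of A are the roots of its characteristic polynomial. With M = A (coefficients from the trace, the sum of principal 2x2 minors, and det A):
  p(λ) = det(λ I - M) = λ^3 + λ^2 - 37λ - 21.
No integer candidate from the rational root theorem (±divisors of 21) is a root, so the roots are irrational. The cubic discriminant is Δ = 206144 > 0, so there are three distinct real roots. p(-7) = -56 and p(-6) = 21 have opposite signs, so a root lies in (-7, -6); Newton's method refines it to λ ≈ -6.3249. p(-1) = 16 and p(0) = -21 have opposite signs, so a root lies in (-1, 0); Newton's method refines it to λ ≈ -0.5638. p(5) = -56 and p(6) = 9 have opposite signs, so a root lies in (5, 6); Newton's method refines it to λ ≈ 5.8887. Check (Vieta): the three roots sum to -1, matching tr M = -1.
Thus the eigenvalues (to 4 decimals) are -6.3249 (modulus 6.3249); -0.5638 (modulus 0.5638); 5.8887 (modulus 5.8887). The spectral radius is the largest modulus: r(A) ≈ 6.3249. (Cross-check: r(A) ≤ ||A||_2 ≈ 6.521; equality holds whenever A is normal, though it can also hold for some non-normal A.)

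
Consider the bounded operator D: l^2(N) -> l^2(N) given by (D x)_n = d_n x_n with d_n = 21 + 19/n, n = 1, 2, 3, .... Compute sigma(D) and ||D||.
sigma(D) = {21 + 19/n : n ≥ 1} ∪ {21}; ||D|| = 40

A bounded diagonal operator on l^2 with diagonal entries d_n has spectrum equal to the closure of {d_n : n ≥ 1}: every d_n is an eigenvalue (with eigenvector e_n), so {d_n} ⊂ sigma(D); the spectrum is closed, so its closure is too; and for lambda not in the closure, (D - lambda I) has bounded inverse (the diagonal entries 1/(d_n - lambda) are bounded). For our sequence d_n = 21 + 19/n, n = 1, 2, 3, ...:
  - {d_n} = {21 + 19/n : n ≥ 1}; the only limit point is 21
  - closure = {21 + 19/n : n ≥ 1} ∪ {21}
For the norm: a diagonal operator has ||D|| = sup_n |d_n|. Here d_n = 21 + 19/n is positive and decreasing, so sup_n |d_n| = d_1 = 21 + 19 = 40. So ||D|| = 40.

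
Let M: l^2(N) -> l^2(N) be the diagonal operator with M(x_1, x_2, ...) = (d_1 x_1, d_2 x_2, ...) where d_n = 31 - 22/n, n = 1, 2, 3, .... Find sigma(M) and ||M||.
sigma(M) = {31 - 22/n : n ≥ 1} ∪ {31}; ||M|| = 31

A bounded diagonal operator on l^2 with diagonal entries d_n has spectrum equal to the closure of {d_n : n ≥ 1}: every d_n is an eigenvalue (with eigenvector e_n), so {d_n} ⊂ sigma(M); the spectrum is closed, so its closure is too; and for lambda not in the closure, (M - lambda I) has bounded inverse (the diagonal entries 1/(d_n - lambda) are bounded). For our sequence d_n = 31 - 22/n, n = 1, 2, 3, ...:
  - {d_n} = {31 - 22/n : n ≥ 1}; the only limit point is 31
  - closure = {31 - 22/n : n ≥ 1} ∪ {31}
For the norm: a diagonal operator has ||M|| = sup_n |d_n|. Here d_n = 31 - 22/n increases monotonically from d_1 = 9 toward 31, with all terms in [9, 31); so sup_n |d_n| = 31 (the supremum is the limit, not attained). So ||M|| = 31.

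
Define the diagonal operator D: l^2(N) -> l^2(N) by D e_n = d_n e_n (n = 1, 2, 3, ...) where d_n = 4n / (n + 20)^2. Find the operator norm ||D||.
||D|| = 1/20 (attained at n = 20)

For D diagonal, ||D|| = sup_n |d_n|. Treat f(x) = 4x / (x + 20)^2 for real x > 0. By the quotient rule, f'(x) = 4(20 - x)/(x + 20)^3, which is positive for x < 20 and negative for x > 20. So f has a unique maximum at x = 20, and since 20 is a positive integer, the supremum over n ≥ 1 is attained at n = 20: d_20 = 4·20/(20 + 20)^2 = 4·20/1600 = 1/20. Hence ||D|| = 1/20.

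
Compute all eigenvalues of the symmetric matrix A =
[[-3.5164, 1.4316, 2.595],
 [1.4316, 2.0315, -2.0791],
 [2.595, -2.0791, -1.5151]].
sigma(A) ≈ {-6, 0, 3}

A is real symmetric, so its spectrum consists of real eigenvalues. Expanding the characteristic polynomial of the displayed matrix gives
  det(λ I - A) = p(λ) = λ^3 + (3)λ^2 + (-18)λ + (0).
Solving p(λ) = 0 yields eigenvalues ≈ -6, 0, 3. (A is shown rounded to 4 decimals, so these recover the underlying integer eigenvalues to within that precision.)
Verification: the trace of A = -3 equals the sum of eigenvalues -3, and det(A) ≈ 0.0007 matches the eigenvalue product 0.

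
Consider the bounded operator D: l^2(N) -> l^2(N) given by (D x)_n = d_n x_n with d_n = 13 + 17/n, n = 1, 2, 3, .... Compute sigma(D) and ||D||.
sigma(D) = {13 + 17/n : n ≥ 1} ∪ {13}; ||D|| = 30

A bounded diagonal operator on l^2 with diagonal entries d_n has spectrum equal to the closure of {d_n : n ≥ 1}: every d_n is an eigenvalue (with eigenvector e_n), so {d_n} ⊂ sigma(D); the spectrum is closed, so its closure is too; and for lambda not in the closure, (D - lambda I) has bounded inverse (the diagonal entries 1/(d_n - lambda) are bounded). For our sequence d_n = 13 + 17/n, n = 1, 2, 3, ...:
  - {d_n} = {13 + 17/n : n ≥ 1}; the only limit point is 13
  - closure = {13 + 17/n : n ≥ 1} ∪ {13}
For the norm: a diagonal operator has ||D|| = sup_n |d_n|. Here d_n = 13 + 17/n is positive and decreasing, so sup_n |d_n| = d_1 = 13 + 17 = 30. So ||D|| = 30.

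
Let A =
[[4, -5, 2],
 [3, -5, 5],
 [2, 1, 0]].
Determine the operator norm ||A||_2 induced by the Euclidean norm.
||A||_2 ≈ 9.9798 (= sqrt(largest eigenvalue of A^T A))

||A||_2 = sigma_max(A) = sqrt(lambda_max(A^T A)). Form the symmetric matrix M = A^T A =
[[29, -33, 23],
 [-33, 51, -35],
 [23, -35, 29]].
Its characteristic polynomial (trace, sum of principal 2x2 minors, determinant of M give the coefficients) is
  p(λ) = det(λ I - M) = λ^3 - 109λ^2 + 956λ - 1936.
No integer candidate from the rational root theorem (±divisors of 1936) is a root, so the roots are irrational. The cubic discriminant is Δ = 864980176 > 0, so there are three distinct real roots. p(3) = -22 and p(4) = 208 have opposite signs, so a root lies in (3, 4); Newton's method refines it to λ ≈ 3.0683. p(6) = 92 and p(7) = -242 have opposite signs, so a root lies in (6, 7); Newton's method refines it to λ ≈ 6.3353. p(99) = -5302 and p(100) = 3664 have opposite signs, so a root lies in (99, 100); Newton's method refines it to λ ≈ 99.5964. Check (Vieta): the three roots sum to 109, matching tr M = 109.
So the eigenvalues of A^T A are ≈ 3.0683, 6.3353, 99.5964 (all ≥ 0, as they must be for A^T A). The largest is λ_max ≈ 99.5964, hence ||A||_2 = sqrt(λ_max) ≈ 9.9798.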